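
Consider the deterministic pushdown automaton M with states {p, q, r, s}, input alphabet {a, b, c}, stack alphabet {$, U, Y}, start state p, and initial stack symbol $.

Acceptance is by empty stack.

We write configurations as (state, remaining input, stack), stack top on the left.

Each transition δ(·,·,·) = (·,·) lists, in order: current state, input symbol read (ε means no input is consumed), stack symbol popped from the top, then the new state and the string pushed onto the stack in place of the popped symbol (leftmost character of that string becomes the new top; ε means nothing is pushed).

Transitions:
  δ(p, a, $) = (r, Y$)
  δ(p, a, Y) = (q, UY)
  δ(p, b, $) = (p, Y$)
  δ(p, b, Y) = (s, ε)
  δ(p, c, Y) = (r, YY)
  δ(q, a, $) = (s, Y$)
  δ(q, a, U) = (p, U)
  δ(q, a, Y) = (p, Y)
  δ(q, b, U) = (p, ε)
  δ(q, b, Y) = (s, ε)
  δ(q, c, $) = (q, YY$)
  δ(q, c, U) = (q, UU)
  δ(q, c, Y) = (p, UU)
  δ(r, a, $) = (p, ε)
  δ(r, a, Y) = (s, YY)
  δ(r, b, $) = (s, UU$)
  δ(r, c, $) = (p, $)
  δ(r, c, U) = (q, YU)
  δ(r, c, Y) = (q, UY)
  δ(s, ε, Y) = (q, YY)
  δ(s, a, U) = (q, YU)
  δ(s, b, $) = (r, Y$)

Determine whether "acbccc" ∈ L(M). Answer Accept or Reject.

(p, acbccc, $) ⊢ (r, cbccc, Y$) ⊢ (q, bccc, UY$) ⊢ (p, ccc, Y$) ⊢ (r, cc, YY$) ⊢ (q, c, UYY$) ⊢ (q, ε, UUYY$)
All input consumed; stack is UUYY$, not empty, and no further ε-move applies.

Reject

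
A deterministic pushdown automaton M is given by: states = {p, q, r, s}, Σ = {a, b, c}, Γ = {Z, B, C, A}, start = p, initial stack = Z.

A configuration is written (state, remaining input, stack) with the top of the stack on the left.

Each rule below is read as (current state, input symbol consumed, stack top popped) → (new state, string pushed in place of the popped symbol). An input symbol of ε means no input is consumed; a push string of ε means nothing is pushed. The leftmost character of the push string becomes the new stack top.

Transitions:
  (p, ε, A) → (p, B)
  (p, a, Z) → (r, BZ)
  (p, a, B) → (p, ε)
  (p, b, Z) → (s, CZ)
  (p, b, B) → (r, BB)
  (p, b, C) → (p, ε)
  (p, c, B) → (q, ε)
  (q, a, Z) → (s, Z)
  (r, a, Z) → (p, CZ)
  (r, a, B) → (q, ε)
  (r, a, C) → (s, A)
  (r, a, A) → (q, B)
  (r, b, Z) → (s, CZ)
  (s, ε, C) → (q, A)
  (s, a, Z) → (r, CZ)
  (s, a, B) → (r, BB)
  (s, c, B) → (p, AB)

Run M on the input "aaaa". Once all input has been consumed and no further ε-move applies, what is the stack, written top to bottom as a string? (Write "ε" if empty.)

CZ

(p, aaaa, Z) ⊢ (r, aaa, BZ) ⊢ (q, aa, Z) ⊢ (s, a, Z) ⊢ (r, ε, CZ)
All input consumed in state r with stack CZ.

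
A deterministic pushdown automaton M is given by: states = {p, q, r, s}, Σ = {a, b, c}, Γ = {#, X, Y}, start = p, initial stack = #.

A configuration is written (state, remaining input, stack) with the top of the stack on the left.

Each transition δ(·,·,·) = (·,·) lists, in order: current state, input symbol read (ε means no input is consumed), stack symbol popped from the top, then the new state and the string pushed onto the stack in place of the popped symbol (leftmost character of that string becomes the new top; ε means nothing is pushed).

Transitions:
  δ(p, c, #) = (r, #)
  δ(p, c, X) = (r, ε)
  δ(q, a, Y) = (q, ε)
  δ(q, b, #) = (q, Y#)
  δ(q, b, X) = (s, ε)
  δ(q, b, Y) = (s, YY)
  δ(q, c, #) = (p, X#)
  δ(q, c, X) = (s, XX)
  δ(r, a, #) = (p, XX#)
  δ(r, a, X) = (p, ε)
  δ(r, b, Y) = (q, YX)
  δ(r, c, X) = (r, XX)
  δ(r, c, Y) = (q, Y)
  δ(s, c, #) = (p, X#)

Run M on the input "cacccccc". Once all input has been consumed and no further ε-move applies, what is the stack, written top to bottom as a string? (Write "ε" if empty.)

(p, cacccccc, #)
  read c, top #: go to r, push # → (r, acccccc, #)
  read a, top #: go to p, push XX# → (p, cccccc, XX#)
  read c, top X: go to r, push ε → (r, ccccc, X#)
  read c, top X: go to r, push XX → (r, cccc, XX#)
  read c, top X: go to r, push XX → (r, ccc, XXX#)
  read c, top X: go to r, push XX → (r, cc, XXXX#)
  read c, top X: go to r, push XX → (r, c, XXXXX#)
  read c, top X: go to r, push XX → (r, ε, XXXXXX#)
All input consumed in state r with stack XXXXXX#.

XXXXXX#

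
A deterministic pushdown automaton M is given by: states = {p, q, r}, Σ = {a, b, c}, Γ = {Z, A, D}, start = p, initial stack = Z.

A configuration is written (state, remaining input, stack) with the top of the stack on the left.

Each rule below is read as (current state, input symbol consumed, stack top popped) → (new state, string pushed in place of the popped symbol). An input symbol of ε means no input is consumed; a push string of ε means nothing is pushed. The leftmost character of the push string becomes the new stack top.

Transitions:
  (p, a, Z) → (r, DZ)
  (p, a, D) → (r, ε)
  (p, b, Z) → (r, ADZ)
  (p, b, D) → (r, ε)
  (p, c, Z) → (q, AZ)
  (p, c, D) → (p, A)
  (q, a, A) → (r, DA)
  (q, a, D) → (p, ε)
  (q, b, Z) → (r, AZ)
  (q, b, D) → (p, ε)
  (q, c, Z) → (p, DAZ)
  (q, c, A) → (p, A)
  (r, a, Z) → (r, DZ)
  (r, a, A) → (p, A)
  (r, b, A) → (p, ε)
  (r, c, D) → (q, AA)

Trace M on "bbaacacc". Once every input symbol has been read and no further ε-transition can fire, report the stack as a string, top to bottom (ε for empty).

(p, bbaacacc, Z)
  read b, top Z: go to r, push ADZ → (r, baacacc, ADZ)
  read b, top A: go to p, push ε → (p, aacacc, DZ)
  read a, top D: go to r, push ε → (r, acacc, Z)
  read a, top Z: go to r, push DZ → (r, cacc, DZ)
  read c, top D: go to q, push AA → (q, acc, AAZ)
  read a, top A: go to r, push DA → (r, cc, DAAZ)
  read c, top D: go to q, push AA → (q, c, AAAAZ)
  read c, top A: go to p, push A → (p, ε, AAAAZ)
All input consumed in state p with stack AAAAZ.

AAAAZ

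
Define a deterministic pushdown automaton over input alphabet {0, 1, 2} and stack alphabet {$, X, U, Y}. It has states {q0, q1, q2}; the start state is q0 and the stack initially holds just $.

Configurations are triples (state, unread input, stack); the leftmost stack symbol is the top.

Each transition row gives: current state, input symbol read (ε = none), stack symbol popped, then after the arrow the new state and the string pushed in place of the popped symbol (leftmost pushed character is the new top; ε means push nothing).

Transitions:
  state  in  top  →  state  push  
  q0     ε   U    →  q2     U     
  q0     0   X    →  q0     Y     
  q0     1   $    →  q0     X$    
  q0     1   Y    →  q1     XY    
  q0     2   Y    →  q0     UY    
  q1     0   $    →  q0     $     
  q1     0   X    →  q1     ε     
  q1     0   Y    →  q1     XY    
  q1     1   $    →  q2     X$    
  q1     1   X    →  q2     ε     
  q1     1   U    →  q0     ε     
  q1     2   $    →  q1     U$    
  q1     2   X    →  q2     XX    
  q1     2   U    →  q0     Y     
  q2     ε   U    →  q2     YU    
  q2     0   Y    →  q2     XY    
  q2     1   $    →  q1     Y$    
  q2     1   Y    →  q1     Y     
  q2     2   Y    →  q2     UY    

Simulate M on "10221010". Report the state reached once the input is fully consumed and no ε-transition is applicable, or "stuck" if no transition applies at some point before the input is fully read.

(q0, 10221010, $)
  read 1, top $: go to q0, push X$ → (q0, 0221010, X$)
  read 0, top X: go to q0, push Y → (q0, 221010, Y$)
  read 2, top Y: go to q0, push UY → (q0, 21010, UY$)
  ε-move, top U: go to q2, push U → (q2, 21010, UY$)
  ε-move, top U: go to q2, push YU → (q2, 21010, YUY$)
  read 2, top Y: go to q2, push UY → (q2, 1010, UYUY$)
  ε-move, top U: go to q2, push YU → (q2, 1010, YUYUY$)
  read 1, top Y: go to q1, push Y → (q1, 010, YUYUY$)
  read 0, top Y: go to q1, push XY → (q1, 10, XYUYUY$)
  read 1, top X: go to q2, push ε → (q2, 0, YUYUY$)
  read 0, top Y: go to q2, push XY → (q2, ε, XYUYUY$)
All input consumed; M is in state q2.

q2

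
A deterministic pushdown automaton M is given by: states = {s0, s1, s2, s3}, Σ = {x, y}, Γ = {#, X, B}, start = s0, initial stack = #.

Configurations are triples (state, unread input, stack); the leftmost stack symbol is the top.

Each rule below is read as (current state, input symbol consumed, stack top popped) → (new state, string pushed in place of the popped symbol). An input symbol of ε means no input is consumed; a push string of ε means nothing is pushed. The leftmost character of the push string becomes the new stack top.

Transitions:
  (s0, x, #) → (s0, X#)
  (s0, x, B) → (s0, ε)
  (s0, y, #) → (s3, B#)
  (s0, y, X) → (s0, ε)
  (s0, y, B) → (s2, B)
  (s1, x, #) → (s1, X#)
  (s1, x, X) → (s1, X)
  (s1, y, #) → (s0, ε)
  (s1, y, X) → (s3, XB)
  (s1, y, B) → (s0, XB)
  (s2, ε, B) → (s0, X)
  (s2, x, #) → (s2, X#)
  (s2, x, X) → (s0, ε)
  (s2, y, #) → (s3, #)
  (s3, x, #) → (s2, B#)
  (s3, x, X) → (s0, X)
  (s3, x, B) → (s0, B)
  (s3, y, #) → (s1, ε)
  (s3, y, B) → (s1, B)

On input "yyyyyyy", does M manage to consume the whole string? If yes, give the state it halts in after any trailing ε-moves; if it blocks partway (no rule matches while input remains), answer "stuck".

(s0, yyyyyyy, #)
  read y, top #: go to s3, push B# → (s3, yyyyyy, B#)
  read y, top B: go to s1, push B → (s1, yyyyy, B#)
  read y, top B: go to s0, push XB → (s0, yyyy, XB#)
  read y, top X: go to s0, push ε → (s0, yyy, B#)
  read y, top B: go to s2, push B → (s2, yy, B#)
  ε-move, top B: go to s0, push X → (s0, yy, X#)
  read y, top X: go to s0, push ε → (s0, y, #)
  read y, top #: go to s3, push B# → (s3, ε, B#)
All input consumed; M is in state s3.

s3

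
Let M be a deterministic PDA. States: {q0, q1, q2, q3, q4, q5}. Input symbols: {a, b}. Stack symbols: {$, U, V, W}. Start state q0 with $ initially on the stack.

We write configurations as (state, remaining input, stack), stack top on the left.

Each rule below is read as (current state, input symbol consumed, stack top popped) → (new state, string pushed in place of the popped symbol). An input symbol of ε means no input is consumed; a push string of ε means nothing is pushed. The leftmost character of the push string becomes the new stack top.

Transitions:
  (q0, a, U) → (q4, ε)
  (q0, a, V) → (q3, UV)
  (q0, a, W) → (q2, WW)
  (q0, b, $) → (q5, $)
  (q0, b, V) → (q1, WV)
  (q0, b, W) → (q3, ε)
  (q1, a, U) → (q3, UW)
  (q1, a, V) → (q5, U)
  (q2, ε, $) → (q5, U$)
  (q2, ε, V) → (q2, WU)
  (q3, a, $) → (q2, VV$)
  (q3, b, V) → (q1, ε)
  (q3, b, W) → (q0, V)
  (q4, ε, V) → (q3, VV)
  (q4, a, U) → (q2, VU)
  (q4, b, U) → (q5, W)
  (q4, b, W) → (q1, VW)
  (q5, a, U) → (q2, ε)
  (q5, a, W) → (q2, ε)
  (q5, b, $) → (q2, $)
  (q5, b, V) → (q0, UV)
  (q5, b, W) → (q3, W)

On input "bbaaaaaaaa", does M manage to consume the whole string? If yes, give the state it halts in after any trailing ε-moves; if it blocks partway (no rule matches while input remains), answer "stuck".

q5

(q0, bbaaaaaaaa, $)
  read b, top $: go to q5, push $ → (q5, baaaaaaaa, $)
  read b, top $: go to q2, push $ → (q2, aaaaaaaa, $)
  ε-move, top $: go to q5, push U$ → (q5, aaaaaaaa, U$)
  read a, top U: go to q2, push ε → (q2, aaaaaaa, $)
  ε-move, top $: go to q5, push U$ → (q5, aaaaaaa, U$)
  read a, top U: go to q2, push ε → (q2, aaaaaa, $)
  ε-move, top $: go to q5, push U$ → (q5, aaaaaa, U$)
  read a, top U: go to q2, push ε → (q2, aaaaa, $)
  ε-move, top $: go to q5, push U$ → (q5, aaaaa, U$)
  read a, top U: go to q2, push ε → (q2, aaaa, $)
  ε-move, top $: go to q5, push U$ → (q5, aaaa, U$)
  read a, top U: go to q2, push ε → (q2, aaa, $)
  ε-move, top $: go to q5, push U$ → (q5, aaa, U$)
  read a, top U: go to q2, push ε → (q2, aa, $)
  ε-move, top $: go to q5, push U$ → (q5, aa, U$)
  read a, top U: go to q2, push ε → (q2, a, $)
  ε-move, top $: go to q5, push U$ → (q5, a, U$)
  read a, top U: go to q2, push ε → (q2, ε, $)
  ε-move, top $: go to q5, push U$ → (q5, ε, U$)
All input consumed; M is in state q5.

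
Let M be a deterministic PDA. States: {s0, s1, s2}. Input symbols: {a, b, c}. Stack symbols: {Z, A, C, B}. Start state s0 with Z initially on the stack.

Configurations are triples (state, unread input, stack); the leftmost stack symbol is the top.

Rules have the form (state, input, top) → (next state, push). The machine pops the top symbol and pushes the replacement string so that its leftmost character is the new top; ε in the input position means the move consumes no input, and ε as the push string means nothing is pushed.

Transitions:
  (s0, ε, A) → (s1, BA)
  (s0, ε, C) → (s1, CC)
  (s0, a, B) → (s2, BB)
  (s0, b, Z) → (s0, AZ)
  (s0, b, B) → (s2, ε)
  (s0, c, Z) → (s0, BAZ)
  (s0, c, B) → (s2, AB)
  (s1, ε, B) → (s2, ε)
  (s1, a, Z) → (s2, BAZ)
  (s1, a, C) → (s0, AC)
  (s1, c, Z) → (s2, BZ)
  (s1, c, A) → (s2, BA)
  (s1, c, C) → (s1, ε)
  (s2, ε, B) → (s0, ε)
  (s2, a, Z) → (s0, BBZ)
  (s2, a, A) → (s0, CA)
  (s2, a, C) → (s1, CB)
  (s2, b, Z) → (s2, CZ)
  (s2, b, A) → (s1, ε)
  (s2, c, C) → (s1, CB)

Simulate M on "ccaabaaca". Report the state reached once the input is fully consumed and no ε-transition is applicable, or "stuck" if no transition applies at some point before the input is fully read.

s2

(s0, ccaabaaca, Z) ⊢ (s0, caabaaca, BAZ) ⊢ (s2, aabaaca, ABAZ) ⊢ (s0, abaaca, CABAZ) ⊢ (s1, abaaca, CCABAZ) ⊢ (s0, baaca, ACCABAZ) ⊢ (s1, baaca, BACCABAZ) ⊢ (s2, baaca, ACCABAZ) ⊢ (s1, aaca, CCABAZ) ⊢ (s0, aca, ACCABAZ) ⊢ (s1, aca, BACCABAZ) ⊢ (s2, aca, ACCABAZ) ⊢ (s0, ca, CACCABAZ) ⊢ (s1, ca, CCACCABAZ) ⊢ (s1, a, CACCABAZ) ⊢ (s0, ε, ACACCABAZ) ⊢ (s1, ε, BACACCABAZ) ⊢ (s2, ε, ACACCABAZ)
All input consumed; M is in state s2.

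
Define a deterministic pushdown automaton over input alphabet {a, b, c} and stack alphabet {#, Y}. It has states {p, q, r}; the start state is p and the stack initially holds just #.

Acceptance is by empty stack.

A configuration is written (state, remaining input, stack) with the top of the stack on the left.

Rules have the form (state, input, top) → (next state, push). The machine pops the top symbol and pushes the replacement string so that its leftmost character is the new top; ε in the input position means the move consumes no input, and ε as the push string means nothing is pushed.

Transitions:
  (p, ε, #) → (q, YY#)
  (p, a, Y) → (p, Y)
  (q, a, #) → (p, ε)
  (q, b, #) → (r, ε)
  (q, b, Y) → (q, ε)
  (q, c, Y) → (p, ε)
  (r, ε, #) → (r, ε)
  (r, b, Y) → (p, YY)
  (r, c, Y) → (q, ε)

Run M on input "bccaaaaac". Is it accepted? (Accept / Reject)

Reject

(p, bccaaaaac, #)
  ε-move, top #: go to q, push YY# → (q, bccaaaaac, YY#)
  read b, top Y: go to q, push ε → (q, ccaaaaac, Y#)
  read c, top Y: go to p, push ε → (p, caaaaac, #)
  ε-move, top #: go to q, push YY# → (q, caaaaac, YY#)
  read c, top Y: go to p, push ε → (p, aaaaac, Y#)
  read a, top Y: go to p, push Y → (p, aaaac, Y#)
  read a, top Y: go to p, push Y → (p, aaac, Y#)
  read a, top Y: go to p, push Y → (p, aac, Y#)
  read a, top Y: go to p, push Y → (p, ac, Y#)
  read a, top Y: go to p, push Y → (p, c, Y#)
No transition applies at (p, c, Y#); input not fully consumed.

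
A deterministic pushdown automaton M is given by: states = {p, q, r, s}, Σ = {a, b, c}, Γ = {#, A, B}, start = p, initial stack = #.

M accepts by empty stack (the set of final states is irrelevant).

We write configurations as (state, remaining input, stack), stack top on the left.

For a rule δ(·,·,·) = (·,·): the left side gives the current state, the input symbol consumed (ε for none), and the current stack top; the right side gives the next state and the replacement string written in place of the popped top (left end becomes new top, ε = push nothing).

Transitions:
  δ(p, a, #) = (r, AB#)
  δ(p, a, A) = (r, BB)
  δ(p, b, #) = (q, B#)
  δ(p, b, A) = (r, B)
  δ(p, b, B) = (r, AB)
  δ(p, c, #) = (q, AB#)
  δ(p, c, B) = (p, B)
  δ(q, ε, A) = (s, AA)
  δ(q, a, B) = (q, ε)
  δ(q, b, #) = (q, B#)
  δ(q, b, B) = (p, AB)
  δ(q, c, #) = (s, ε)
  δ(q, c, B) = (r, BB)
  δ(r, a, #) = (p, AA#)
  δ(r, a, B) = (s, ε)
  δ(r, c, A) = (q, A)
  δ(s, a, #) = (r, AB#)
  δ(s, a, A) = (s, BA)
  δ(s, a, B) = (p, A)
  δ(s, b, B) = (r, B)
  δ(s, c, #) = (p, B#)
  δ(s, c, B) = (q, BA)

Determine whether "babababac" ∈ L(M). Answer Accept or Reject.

Accept

(p, babababac, #)
  read b, top #: go to q, push B# → (q, abababac, B#)
  read a, top B: go to q, push ε → (q, bababac, #)
  read b, top #: go to q, push B# → (q, ababac, B#)
  read a, top B: go to q, push ε → (q, babac, #)
  read b, top #: go to q, push B# → (q, abac, B#)
  read a, top B: go to q, push ε → (q, bac, #)
  read b, top #: go to q, push B# → (q, ac, B#)
  read a, top B: go to q, push ε → (q, c, #)
  read c, top #: go to s, push ε → (s, ε, ε)
All input consumed and the stack is empty.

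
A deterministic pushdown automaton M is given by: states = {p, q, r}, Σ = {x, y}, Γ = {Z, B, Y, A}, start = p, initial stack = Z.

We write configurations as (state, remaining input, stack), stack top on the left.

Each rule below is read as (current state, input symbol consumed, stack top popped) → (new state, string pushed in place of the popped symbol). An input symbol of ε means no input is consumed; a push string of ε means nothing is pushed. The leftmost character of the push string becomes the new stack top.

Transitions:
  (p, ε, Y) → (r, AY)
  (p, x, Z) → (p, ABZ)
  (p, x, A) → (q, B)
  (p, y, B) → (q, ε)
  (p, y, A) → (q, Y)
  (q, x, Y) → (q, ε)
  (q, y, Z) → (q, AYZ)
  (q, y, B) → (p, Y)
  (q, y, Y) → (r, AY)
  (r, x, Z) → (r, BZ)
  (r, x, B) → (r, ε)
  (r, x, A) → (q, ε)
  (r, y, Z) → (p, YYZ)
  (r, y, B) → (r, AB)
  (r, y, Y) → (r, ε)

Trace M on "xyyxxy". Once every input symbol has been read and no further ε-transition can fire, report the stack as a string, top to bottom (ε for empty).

(p, xyyxxy, Z)
  read x, top Z: go to p, push ABZ → (p, yyxxy, ABZ)
  read y, top A: go to q, push Y → (q, yxxy, YBZ)
  read y, top Y: go to r, push AY → (r, xxy, AYBZ)
  read x, top A: go to q, push ε → (q, xy, YBZ)
  read x, top Y: go to q, push ε → (q, y, BZ)
  read y, top B: go to p, push Y → (p, ε, YZ)
  ε-move, top Y: go to r, push AY → (r, ε, AYZ)
All input consumed in state r with stack AYZ.

AYZ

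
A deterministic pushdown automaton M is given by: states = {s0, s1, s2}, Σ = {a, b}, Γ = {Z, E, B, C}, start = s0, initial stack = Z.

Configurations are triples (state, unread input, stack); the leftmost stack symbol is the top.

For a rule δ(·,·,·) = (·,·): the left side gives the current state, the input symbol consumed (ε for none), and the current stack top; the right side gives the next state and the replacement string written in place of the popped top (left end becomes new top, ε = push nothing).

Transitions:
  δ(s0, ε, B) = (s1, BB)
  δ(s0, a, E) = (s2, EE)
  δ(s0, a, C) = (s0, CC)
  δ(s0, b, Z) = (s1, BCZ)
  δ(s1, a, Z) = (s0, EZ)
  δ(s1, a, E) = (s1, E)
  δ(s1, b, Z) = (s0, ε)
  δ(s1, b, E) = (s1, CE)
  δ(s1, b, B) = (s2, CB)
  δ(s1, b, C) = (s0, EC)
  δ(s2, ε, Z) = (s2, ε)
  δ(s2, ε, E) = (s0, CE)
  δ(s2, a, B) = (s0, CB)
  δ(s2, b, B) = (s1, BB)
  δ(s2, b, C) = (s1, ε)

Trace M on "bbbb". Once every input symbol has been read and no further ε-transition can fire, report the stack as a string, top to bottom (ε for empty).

(s0, bbbb, Z)
  read b, top Z: go to s1, push BCZ → (s1, bbb, BCZ)
  read b, top B: go to s2, push CB → (s2, bb, CBCZ)
  read b, top C: go to s1, push ε → (s1, b, BCZ)
  read b, top B: go to s2, push CB → (s2, ε, CBCZ)
All input consumed in state s2 with stack CBCZ.

CBCZ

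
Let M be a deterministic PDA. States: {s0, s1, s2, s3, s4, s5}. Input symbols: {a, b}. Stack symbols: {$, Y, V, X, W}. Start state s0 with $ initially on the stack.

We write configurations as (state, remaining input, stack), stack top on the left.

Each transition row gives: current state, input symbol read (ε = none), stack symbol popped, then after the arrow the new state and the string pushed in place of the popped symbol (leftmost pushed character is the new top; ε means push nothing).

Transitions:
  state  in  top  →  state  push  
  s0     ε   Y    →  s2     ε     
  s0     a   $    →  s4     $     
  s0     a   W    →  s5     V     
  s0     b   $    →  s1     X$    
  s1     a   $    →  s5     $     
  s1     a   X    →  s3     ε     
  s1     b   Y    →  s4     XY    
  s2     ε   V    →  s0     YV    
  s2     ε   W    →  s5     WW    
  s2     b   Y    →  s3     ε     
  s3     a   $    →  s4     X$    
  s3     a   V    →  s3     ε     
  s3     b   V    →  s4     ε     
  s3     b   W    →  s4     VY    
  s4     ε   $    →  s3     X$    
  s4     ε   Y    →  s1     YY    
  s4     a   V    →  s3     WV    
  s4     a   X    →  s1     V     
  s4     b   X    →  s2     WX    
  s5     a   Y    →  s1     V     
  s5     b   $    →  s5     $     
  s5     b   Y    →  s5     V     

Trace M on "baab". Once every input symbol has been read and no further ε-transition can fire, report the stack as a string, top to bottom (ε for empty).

(s0, baab, $)
  read b, top $: go to s1, push X$ → (s1, aab, X$)
  read a, top X: go to s3, push ε → (s3, ab, $)
  read a, top $: go to s4, push X$ → (s4, b, X$)
  read b, top X: go to s2, push WX → (s2, ε, WX$)
  ε-move, top W: go to s5, push WW → (s5, ε, WWX$)
All input consumed in state s5 with stack WWX$.

WWX$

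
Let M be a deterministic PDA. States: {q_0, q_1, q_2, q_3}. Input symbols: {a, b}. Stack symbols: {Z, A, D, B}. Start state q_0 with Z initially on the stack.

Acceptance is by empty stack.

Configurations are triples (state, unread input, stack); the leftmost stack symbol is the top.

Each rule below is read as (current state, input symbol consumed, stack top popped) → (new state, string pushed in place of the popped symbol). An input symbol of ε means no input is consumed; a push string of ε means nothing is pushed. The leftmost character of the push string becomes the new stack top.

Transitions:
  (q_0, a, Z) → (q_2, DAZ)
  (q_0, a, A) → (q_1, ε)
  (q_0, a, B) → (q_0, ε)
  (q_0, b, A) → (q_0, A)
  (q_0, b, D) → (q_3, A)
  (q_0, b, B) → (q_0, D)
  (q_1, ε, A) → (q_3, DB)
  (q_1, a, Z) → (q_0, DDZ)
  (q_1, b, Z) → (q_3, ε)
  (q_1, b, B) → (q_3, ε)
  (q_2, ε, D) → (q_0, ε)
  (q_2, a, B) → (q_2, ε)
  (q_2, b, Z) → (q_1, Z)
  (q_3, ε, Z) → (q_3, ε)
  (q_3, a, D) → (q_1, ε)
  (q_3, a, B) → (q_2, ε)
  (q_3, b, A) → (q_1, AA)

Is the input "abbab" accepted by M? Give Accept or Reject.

Accept

(q_0, abbab, Z)
  read a, top Z: go to q_2, push DAZ → (q_2, bbab, DAZ)
  ε-move, top D: go to q_0, push ε → (q_0, bbab, AZ)
  read b, top A: go to q_0, push A → (q_0, bab, AZ)
  read b, top A: go to q_0, push A → (q_0, ab, AZ)
  read a, top A: go to q_1, push ε → (q_1, b, Z)
  read b, top Z: go to q_3, push ε → (q_3, ε, ε)
All input consumed and the stack is empty.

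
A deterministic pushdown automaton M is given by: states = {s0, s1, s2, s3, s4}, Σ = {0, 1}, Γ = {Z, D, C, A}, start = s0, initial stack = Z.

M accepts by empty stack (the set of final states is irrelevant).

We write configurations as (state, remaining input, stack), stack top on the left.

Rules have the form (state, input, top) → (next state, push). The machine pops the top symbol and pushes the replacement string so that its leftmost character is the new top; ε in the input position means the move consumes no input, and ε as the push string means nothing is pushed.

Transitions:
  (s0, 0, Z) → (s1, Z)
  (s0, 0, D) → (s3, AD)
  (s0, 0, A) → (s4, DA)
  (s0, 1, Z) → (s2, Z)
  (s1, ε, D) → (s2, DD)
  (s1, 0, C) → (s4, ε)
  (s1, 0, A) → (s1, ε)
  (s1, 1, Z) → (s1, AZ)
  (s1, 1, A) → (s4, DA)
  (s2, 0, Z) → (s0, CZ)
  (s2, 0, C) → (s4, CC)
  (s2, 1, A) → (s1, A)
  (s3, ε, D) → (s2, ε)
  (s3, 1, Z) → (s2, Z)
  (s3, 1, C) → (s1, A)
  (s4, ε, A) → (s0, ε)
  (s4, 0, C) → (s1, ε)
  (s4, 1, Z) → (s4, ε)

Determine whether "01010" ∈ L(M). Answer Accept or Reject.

Reject

(s0, 01010, Z)
  read 0, top Z: go to s1, push Z → (s1, 1010, Z)
  read 1, top Z: go to s1, push AZ → (s1, 010, AZ)
  read 0, top A: go to s1, push ε → (s1, 10, Z)
  read 1, top Z: go to s1, push AZ → (s1, 0, AZ)
  read 0, top A: go to s1, push ε → (s1, ε, Z)
All input consumed; stack is Z, not empty, and no further ε-move applies.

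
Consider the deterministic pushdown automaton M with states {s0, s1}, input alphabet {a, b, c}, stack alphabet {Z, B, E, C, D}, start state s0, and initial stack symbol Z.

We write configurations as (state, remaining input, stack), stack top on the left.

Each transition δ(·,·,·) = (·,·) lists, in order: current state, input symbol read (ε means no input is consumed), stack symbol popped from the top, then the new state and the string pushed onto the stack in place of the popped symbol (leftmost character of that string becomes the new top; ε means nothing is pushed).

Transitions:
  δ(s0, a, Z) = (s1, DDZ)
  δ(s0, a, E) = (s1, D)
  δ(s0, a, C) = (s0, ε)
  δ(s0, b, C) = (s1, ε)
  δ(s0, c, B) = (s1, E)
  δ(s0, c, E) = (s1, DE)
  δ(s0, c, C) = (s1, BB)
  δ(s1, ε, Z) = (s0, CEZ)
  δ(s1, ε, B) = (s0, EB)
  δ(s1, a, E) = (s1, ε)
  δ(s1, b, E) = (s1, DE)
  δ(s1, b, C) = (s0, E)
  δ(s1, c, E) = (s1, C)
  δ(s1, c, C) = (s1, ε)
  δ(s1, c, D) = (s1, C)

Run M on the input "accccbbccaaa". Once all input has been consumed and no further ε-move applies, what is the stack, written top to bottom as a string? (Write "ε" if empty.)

(s0, accccbbccaaa, Z)
  read a, top Z: go to s1, push DDZ → (s1, ccccbbccaaa, DDZ)
  read c, top D: go to s1, push C → (s1, cccbbccaaa, CDZ)
  read c, top C: go to s1, push ε → (s1, ccbbccaaa, DZ)
  read c, top D: go to s1, push C → (s1, cbbccaaa, CZ)
  read c, top C: go to s1, push ε → (s1, bbccaaa, Z)
  ε-move, top Z: go to s0, push CEZ → (s0, bbccaaa, CEZ)
  read b, top C: go to s1, push ε → (s1, bccaaa, EZ)
  read b, top E: go to s1, push DE → (s1, ccaaa, DEZ)
  read c, top D: go to s1, push C → (s1, caaa, CEZ)
  read c, top C: go to s1, push ε → (s1, aaa, EZ)
  read a, top E: go to s1, push ε → (s1, aa, Z)
  ε-move, top Z: go to s0, push CEZ → (s0, aa, CEZ)
  read a, top C: go to s0, push ε → (s0, a, EZ)
  read a, top E: go to s1, push D → (s1, ε, DZ)
All input consumed in state s1 with stack DZ.

DZ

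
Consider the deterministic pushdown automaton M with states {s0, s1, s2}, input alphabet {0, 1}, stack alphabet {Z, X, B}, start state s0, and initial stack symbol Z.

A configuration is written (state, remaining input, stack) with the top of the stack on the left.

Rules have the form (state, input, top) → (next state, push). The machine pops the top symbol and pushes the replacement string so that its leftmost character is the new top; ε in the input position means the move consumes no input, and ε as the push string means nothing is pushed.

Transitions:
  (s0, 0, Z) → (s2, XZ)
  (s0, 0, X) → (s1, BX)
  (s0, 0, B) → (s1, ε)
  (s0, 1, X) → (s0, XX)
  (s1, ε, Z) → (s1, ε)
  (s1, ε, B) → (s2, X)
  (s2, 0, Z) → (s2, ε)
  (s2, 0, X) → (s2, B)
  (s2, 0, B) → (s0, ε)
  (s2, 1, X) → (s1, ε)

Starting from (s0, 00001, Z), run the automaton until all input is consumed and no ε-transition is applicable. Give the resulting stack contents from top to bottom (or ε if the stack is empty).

ε

(s0, 00001, Z)
  read 0, top Z: go to s2, push XZ → (s2, 0001, XZ)
  read 0, top X: go to s2, push B → (s2, 001, BZ)
  read 0, top B: go to s0, push ε → (s0, 01, Z)
  read 0, top Z: go to s2, push XZ → (s2, 1, XZ)
  read 1, top X: go to s1, push ε → (s1, ε, Z)
  ε-move, top Z: go to s1, push ε → (s1, ε, ε)
All input consumed in state s1 with stack ε.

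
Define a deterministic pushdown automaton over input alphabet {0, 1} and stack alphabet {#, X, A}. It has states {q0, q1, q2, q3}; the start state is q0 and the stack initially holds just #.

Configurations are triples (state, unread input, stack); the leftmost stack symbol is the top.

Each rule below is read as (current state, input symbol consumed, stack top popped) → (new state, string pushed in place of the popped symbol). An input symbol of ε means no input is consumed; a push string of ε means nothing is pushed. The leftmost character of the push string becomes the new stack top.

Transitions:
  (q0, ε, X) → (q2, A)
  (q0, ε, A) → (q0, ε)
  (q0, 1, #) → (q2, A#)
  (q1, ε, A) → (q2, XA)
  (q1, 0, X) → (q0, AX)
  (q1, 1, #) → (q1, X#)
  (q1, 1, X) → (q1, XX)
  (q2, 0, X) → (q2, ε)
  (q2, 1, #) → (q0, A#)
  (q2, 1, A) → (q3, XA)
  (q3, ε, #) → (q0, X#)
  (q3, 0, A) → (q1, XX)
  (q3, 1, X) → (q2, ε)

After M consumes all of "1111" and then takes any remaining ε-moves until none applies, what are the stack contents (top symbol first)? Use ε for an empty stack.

XA#

(q0, 1111, #)
  read 1, top #: go to q2, push A# → (q2, 111, A#)
  read 1, top A: go to q3, push XA → (q3, 11, XA#)
  read 1, top X: go to q2, push ε → (q2, 1, A#)
  read 1, top A: go to q3, push XA → (q3, ε, XA#)
All input consumed in state q3 with stack XA#.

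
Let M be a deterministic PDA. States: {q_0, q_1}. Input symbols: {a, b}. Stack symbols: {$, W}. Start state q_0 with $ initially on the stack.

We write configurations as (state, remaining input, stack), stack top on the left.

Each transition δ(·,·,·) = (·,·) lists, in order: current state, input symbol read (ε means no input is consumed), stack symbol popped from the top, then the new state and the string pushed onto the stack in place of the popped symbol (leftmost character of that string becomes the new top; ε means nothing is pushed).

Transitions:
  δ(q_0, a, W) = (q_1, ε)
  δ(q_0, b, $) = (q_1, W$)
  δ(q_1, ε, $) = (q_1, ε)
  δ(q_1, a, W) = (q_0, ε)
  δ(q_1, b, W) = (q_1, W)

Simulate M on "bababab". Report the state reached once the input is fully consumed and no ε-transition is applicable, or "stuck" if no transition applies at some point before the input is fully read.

q_1

(q_0, bababab, $)
  read b, top $: go to q_1, push W$ → (q_1, ababab, W$)
  read a, top W: go to q_0, push ε → (q_0, babab, $)
  read b, top $: go to q_1, push W$ → (q_1, abab, W$)
  read a, top W: go to q_0, push ε → (q_0, bab, $)
  read b, top $: go to q_1, push W$ → (q_1, ab, W$)
  read a, top W: go to q_0, push ε → (q_0, b, $)
  read b, top $: go to q_1, push W$ → (q_1, ε, W$)
All input consumed; M is in state q_1.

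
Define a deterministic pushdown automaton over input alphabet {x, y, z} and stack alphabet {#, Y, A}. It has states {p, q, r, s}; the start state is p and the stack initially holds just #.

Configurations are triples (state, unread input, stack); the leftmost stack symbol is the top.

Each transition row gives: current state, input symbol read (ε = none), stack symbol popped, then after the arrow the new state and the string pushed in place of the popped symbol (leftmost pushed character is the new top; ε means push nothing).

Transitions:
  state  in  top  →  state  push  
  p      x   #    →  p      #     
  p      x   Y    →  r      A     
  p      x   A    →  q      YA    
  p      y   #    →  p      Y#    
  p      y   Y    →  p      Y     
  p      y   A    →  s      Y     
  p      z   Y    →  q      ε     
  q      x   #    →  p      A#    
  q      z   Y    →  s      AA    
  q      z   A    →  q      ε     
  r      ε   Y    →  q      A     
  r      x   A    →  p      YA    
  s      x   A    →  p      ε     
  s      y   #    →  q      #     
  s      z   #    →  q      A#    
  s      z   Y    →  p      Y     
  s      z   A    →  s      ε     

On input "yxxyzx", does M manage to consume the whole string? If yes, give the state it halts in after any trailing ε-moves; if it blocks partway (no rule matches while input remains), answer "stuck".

stuck

(p, yxxyzx, #) ⊢ (p, xxyzx, Y#) ⊢ (r, xyzx, A#) ⊢ (p, yzx, YA#) ⊢ (p, zx, YA#) ⊢ (q, x, A#)
No transition for (q, x, top A); M blocks with input x remaining.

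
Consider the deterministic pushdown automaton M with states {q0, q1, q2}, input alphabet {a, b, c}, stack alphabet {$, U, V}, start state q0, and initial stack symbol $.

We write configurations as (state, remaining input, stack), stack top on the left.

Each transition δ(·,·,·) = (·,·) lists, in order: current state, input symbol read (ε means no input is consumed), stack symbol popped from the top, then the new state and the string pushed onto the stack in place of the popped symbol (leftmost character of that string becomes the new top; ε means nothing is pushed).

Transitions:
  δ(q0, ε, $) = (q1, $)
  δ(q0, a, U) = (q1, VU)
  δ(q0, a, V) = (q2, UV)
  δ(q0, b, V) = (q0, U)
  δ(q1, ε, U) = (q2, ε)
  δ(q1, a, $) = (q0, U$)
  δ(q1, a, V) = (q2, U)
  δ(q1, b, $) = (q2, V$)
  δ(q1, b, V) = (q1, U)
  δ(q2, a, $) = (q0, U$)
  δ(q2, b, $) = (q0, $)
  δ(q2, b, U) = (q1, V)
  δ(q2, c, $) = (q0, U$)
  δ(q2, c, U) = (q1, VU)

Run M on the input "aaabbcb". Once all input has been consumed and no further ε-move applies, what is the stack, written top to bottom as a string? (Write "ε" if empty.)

(q0, aaabbcb, $)
  ε-move, top $: go to q1, push $ → (q1, aaabbcb, $)
  read a, top $: go to q0, push U$ → (q0, aabbcb, U$)
  read a, top U: go to q1, push VU → (q1, abbcb, VU$)
  read a, top V: go to q2, push U → (q2, bbcb, UU$)
  read b, top U: go to q1, push V → (q1, bcb, VU$)
  read b, top V: go to q1, push U → (q1, cb, UU$)
  ε-move, top U: go to q2, push ε → (q2, cb, U$)
  read c, top U: go to q1, push VU → (q1, b, VU$)
  read b, top V: go to q1, push U → (q1, ε, UU$)
  ε-move, top U: go to q2, push ε → (q2, ε, U$)
All input consumed in state q2 with stack U$.

U$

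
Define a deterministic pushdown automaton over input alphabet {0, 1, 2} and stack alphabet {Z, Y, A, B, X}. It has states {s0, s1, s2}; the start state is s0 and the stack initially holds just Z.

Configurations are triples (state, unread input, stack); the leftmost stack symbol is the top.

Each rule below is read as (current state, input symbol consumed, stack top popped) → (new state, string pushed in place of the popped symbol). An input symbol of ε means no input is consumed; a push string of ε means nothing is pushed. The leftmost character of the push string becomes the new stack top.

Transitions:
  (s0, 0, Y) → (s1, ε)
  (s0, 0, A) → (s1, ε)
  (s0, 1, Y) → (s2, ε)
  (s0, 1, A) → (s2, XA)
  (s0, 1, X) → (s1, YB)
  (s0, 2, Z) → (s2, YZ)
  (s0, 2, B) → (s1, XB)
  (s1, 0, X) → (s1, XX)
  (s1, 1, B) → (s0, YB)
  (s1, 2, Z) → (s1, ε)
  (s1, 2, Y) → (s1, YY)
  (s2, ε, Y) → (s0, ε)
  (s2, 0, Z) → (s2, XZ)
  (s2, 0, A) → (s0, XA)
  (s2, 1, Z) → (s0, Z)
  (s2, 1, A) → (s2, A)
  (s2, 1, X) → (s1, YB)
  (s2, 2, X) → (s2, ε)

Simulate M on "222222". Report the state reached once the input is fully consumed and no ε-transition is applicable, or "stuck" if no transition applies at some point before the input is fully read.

(s0, 222222, Z)
  read 2, top Z: go to s2, push YZ → (s2, 22222, YZ)
  ε-move, top Y: go to s0, push ε → (s0, 22222, Z)
  read 2, top Z: go to s2, push YZ → (s2, 2222, YZ)
  ε-move, top Y: go to s0, push ε → (s0, 2222, Z)
  read 2, top Z: go to s2, push YZ → (s2, 222, YZ)
  ε-move, top Y: go to s0, push ε → (s0, 222, Z)
  read 2, top Z: go to s2, push YZ → (s2, 22, YZ)
  ε-move, top Y: go to s0, push ε → (s0, 22, Z)
  read 2, top Z: go to s2, push YZ → (s2, 2, YZ)
  ε-move, top Y: go to s0, push ε → (s0, 2, Z)
  read 2, top Z: go to s2, push YZ → (s2, ε, YZ)
  ε-move, top Y: go to s0, push ε → (s0, ε, Z)
All input consumed; M is in state s0.

s0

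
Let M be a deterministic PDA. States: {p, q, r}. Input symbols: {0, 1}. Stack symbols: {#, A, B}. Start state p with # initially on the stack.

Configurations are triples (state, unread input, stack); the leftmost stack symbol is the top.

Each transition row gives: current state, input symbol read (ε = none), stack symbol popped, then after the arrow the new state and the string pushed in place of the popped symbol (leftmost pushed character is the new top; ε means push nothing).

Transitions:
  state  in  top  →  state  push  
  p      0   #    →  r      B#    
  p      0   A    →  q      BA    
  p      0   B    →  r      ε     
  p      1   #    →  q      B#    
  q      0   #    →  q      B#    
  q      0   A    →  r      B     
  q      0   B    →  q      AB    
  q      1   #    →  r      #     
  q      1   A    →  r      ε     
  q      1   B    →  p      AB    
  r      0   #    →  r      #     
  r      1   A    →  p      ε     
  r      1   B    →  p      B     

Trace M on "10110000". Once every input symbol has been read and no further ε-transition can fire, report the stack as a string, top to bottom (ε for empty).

#

(p, 10110000, #)
  read 1, top #: go to q, push B# → (q, 0110000, B#)
  read 0, top B: go to q, push AB → (q, 110000, AB#)
  read 1, top A: go to r, push ε → (r, 10000, B#)
  read 1, top B: go to p, push B → (p, 0000, B#)
  read 0, top B: go to r, push ε → (r, 000, #)
  read 0, top #: go to r, push # → (r, 00, #)
  read 0, top #: go to r, push # → (r, 0, #)
  read 0, top #: go to r, push # → (r, ε, #)
All input consumed in state r with stack #.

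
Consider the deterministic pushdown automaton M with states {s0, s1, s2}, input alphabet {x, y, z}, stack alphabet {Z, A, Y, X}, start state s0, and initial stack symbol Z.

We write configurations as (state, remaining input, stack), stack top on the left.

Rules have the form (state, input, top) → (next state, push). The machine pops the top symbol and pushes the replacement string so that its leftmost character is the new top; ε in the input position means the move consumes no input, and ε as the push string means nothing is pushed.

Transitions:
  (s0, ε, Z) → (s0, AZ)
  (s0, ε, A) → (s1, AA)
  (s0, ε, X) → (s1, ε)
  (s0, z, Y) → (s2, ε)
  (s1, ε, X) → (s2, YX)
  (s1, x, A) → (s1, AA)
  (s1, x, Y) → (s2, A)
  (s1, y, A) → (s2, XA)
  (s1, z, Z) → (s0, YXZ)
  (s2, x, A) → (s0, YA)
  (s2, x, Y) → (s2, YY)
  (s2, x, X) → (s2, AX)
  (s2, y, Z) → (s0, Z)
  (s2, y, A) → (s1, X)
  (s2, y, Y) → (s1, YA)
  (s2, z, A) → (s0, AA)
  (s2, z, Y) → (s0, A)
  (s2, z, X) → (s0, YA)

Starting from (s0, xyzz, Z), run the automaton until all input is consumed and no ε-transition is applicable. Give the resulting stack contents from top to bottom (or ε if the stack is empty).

(s0, xyzz, Z) ⊢ (s0, xyzz, AZ) ⊢ (s1, xyzz, AAZ) ⊢ (s1, yzz, AAAZ) ⊢ (s2, zz, XAAAZ) ⊢ (s0, z, YAAAAZ) ⊢ (s2, ε, AAAAZ)
All input consumed in state s2 with stack AAAAZ.

AAAAZ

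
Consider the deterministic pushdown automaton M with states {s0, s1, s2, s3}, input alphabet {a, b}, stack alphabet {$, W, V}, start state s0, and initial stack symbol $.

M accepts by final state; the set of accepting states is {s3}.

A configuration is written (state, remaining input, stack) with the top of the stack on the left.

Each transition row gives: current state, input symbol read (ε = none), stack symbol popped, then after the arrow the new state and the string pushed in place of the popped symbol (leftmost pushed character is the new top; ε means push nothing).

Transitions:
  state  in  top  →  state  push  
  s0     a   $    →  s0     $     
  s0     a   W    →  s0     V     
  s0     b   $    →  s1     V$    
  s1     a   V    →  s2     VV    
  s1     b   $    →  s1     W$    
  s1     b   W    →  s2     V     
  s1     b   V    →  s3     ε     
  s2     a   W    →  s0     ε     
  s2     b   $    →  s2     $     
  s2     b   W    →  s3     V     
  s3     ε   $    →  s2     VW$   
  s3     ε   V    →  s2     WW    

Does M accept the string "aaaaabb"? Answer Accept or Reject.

(s0, aaaaabb, $) ⊢ (s0, aaaabb, $) ⊢ (s0, aaabb, $) ⊢ (s0, aabb, $) ⊢ (s0, abb, $) ⊢ (s0, bb, $) ⊢ (s1, b, V$) ⊢ (s3, ε, $)
All input consumed; state s3 ∈ F.

Accept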